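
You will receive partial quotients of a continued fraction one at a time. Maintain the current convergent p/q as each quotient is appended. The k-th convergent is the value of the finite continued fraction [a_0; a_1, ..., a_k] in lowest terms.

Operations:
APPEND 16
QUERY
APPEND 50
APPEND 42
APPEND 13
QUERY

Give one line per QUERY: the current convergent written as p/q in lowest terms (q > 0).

APPEND 16: p_0 = 16·1 + 0 = 16, q_0 = 16·0 + 1 = 1 → 16/1
APPEND 50: p_1 = 50·16 + 1 = 801, q_1 = 50·1 + 0 = 50 → 801/50
APPEND 42: p_2 = 42·801 + 16 = 33658, q_2 = 42·50 + 1 = 2101 → 33658/2101
APPEND 13: p_3 = 13·33658 + 801 = 438355, q_3 = 13·2101 + 50 = 27363 → 438355/27363

16/1
438355/27363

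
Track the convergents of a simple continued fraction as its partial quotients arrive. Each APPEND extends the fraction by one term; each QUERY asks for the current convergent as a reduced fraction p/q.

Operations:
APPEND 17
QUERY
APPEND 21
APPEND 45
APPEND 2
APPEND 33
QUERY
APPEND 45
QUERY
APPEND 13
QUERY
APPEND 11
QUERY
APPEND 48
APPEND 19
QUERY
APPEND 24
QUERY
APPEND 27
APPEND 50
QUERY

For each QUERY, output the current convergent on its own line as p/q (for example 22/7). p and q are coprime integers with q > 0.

APPEND 17: p_0 = 17·1 + 0 = 17, q_0 = 17·0 + 1 = 1 → 17/1
APPEND 21: p_1 = 21·17 + 1 = 358, q_1 = 21·1 + 0 = 21 → 358/21
APPEND 45: p_2 = 45·358 + 17 = 16127, q_2 = 45·21 + 1 = 946 → 16127/946
APPEND 2: p_3 = 2·16127 + 358 = 32612, q_3 = 2·946 + 21 = 1913 → 32612/1913
APPEND 33: p_4 = 33·32612 + 16127 = 1092323, q_4 = 33·1913 + 946 = 64075 → 1092323/64075
APPEND 45: p_5 = 45·1092323 + 32612 = 49187147, q_5 = 45·64075 + 1913 = 2885288 → 49187147/2885288
APPEND 13: p_6 = 13·49187147 + 1092323 = 640525234, q_6 = 13·2885288 + 64075 = 37572819 → 640525234/37572819
APPEND 11: p_7 = 11·640525234 + 49187147 = 7094964721, q_7 = 11·37572819 + 2885288 = 416186297 → 7094964721/416186297
APPEND 48: p_8 = 48·7094964721 + 640525234 = 341198831842, q_8 = 48·416186297 + 37572819 = 20014515075 → 341198831842/20014515075
APPEND 19: p_9 = 19·341198831842 + 7094964721 = 6489872769719, q_9 = 19·20014515075 + 416186297 = 380691972722 → 6489872769719/380691972722
APPEND 24: p_10 = 24·6489872769719 + 341198831842 = 156098145305098, q_10 = 24·380691972722 + 20014515075 = 9156621860403 → 156098145305098/9156621860403
APPEND 27: p_11 = 27·156098145305098 + 6489872769719 = 4221139796007365, q_11 = 27·9156621860403 + 380691972722 = 247609482203603 → 4221139796007365/247609482203603
APPEND 50: p_12 = 50·4221139796007365 + 156098145305098 = 211213087945673348, q_12 = 50·247609482203603 + 9156621860403 = 12389630732040553 → 211213087945673348/12389630732040553

17/1
1092323/64075
49187147/2885288
640525234/37572819
7094964721/416186297
6489872769719/380691972722
156098145305098/9156621860403
211213087945673348/12389630732040553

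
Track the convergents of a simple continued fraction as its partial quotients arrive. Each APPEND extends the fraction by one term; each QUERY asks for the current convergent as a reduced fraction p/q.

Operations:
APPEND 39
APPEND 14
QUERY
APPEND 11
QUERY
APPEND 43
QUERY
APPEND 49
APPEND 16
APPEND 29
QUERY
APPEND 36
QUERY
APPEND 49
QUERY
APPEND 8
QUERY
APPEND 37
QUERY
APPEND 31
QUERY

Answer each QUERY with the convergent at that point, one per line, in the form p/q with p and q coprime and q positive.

547/14
6056/155
260955/6679
5956243410/152446781
214629709331/5493329611
10522812000629/269325597720
84397125714363/2160098111371
3133216463432060/80192955718447
97214107492108223/2488141725383228

APPEND 39: p_0 = 39·1 + 0 = 39, q_0 = 39·0 + 1 = 1 → 39/1
APPEND 14: p_1 = 14·39 + 1 = 547, q_1 = 14·1 + 0 = 14 → 547/14
APPEND 11: p_2 = 11·547 + 39 = 6056, q_2 = 11·14 + 1 = 155 → 6056/155
APPEND 43: p_3 = 43·6056 + 547 = 260955, q_3 = 43·155 + 14 = 6679 → 260955/6679
APPEND 49: p_4 = 49·260955 + 6056 = 12792851, q_4 = 49·6679 + 155 = 327426 → 12792851/327426
APPEND 16: p_5 = 16·12792851 + 260955 = 204946571, q_5 = 16·327426 + 6679 = 5245495 → 204946571/5245495
APPEND 29: p_6 = 29·204946571 + 12792851 = 5956243410, q_6 = 29·5245495 + 327426 = 152446781 → 5956243410/152446781
APPEND 36: p_7 = 36·5956243410 + 204946571 = 214629709331, q_7 = 36·152446781 + 5245495 = 5493329611 → 214629709331/5493329611
APPEND 49: p_8 = 49·214629709331 + 5956243410 = 10522812000629, q_8 = 49·5493329611 + 152446781 = 269325597720 → 10522812000629/269325597720
APPEND 8: p_9 = 8·10522812000629 + 214629709331 = 84397125714363, q_9 = 8·269325597720 + 5493329611 = 2160098111371 → 84397125714363/2160098111371
APPEND 37: p_10 = 37·84397125714363 + 10522812000629 = 3133216463432060, q_10 = 37·2160098111371 + 269325597720 = 80192955718447 → 3133216463432060/80192955718447
APPEND 31: p_11 = 31·3133216463432060 + 84397125714363 = 97214107492108223, q_11 = 31·80192955718447 + 2160098111371 = 2488141725383228 → 97214107492108223/2488141725383228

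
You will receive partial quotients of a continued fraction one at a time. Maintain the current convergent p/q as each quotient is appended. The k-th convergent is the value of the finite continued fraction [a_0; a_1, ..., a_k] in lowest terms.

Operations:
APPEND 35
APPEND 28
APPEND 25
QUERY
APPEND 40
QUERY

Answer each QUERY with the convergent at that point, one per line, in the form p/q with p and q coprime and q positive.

24560/701
983381/28068

APPEND 35: p_0 = 35·1 + 0 = 35, q_0 = 35·0 + 1 = 1 → 35/1
APPEND 28: p_1 = 28·35 + 1 = 981, q_1 = 28·1 + 0 = 28 → 981/28
APPEND 25: p_2 = 25·981 + 35 = 24560, q_2 = 25·28 + 1 = 701 → 24560/701
APPEND 40: p_3 = 40·24560 + 981 = 983381, q_3 = 40·701 + 28 = 28068 → 983381/28068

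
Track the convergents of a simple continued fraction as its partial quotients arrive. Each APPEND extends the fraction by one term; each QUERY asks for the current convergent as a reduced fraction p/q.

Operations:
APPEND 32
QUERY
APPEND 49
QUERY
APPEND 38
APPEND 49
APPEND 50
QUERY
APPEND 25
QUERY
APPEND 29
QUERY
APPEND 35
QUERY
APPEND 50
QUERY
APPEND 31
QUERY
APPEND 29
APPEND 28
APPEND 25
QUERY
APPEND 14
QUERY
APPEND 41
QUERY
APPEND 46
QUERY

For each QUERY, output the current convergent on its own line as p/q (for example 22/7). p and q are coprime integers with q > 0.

32/1
1569/49
146290404/4568663
3660184715/114307911
106291647139/3319498082
3723867834580/116296740781
186299683376139/5818156537132
5779014052494889/180479149391873
117756648102527644145/3677551134454712574
1653296628251199894679/51632608339204608481
67902918406401723325984/2120614493041843660295
3125187543322730472889943/97599899288264012982051

APPEND 32: p_0 = 32·1 + 0 = 32, q_0 = 32·0 + 1 = 1 → 32/1
APPEND 49: p_1 = 49·32 + 1 = 1569, q_1 = 49·1 + 0 = 49 → 1569/49
APPEND 38: p_2 = 38·1569 + 32 = 59654, q_2 = 38·49 + 1 = 1863 → 59654/1863
APPEND 49: p_3 = 49·59654 + 1569 = 2924615, q_3 = 49·1863 + 49 = 91336 → 2924615/91336
APPEND 50: p_4 = 50·2924615 + 59654 = 146290404, q_4 = 50·91336 + 1863 = 4568663 → 146290404/4568663
APPEND 25: p_5 = 25·146290404 + 2924615 = 3660184715, q_5 = 25·4568663 + 91336 = 114307911 → 3660184715/114307911
APPEND 29: p_6 = 29·3660184715 + 146290404 = 106291647139, q_6 = 29·114307911 + 4568663 = 3319498082 → 106291647139/3319498082
APPEND 35: p_7 = 35·106291647139 + 3660184715 = 3723867834580, q_7 = 35·3319498082 + 114307911 = 116296740781 → 3723867834580/116296740781
APPEND 50: p_8 = 50·3723867834580 + 106291647139 = 186299683376139, q_8 = 50·116296740781 + 3319498082 = 5818156537132 → 186299683376139/5818156537132
APPEND 31: p_9 = 31·186299683376139 + 3723867834580 = 5779014052494889, q_9 = 31·5818156537132 + 116296740781 = 180479149391873 → 5779014052494889/180479149391873
APPEND 29: p_10 = 29·5779014052494889 + 186299683376139 = 167777707205727920, q_10 = 29·180479149391873 + 5818156537132 = 5239713488901449 → 167777707205727920/5239713488901449
APPEND 28: p_11 = 28·167777707205727920 + 5779014052494889 = 4703554815812876649, q_11 = 28·5239713488901449 + 180479149391873 = 146892456838632445 → 4703554815812876649/146892456838632445
APPEND 25: p_12 = 25·4703554815812876649 + 167777707205727920 = 117756648102527644145, q_12 = 25·146892456838632445 + 5239713488901449 = 3677551134454712574 → 117756648102527644145/3677551134454712574
APPEND 14: p_13 = 14·117756648102527644145 + 4703554815812876649 = 1653296628251199894679, q_13 = 14·3677551134454712574 + 146892456838632445 = 51632608339204608481 → 1653296628251199894679/51632608339204608481
APPEND 41: p_14 = 41·1653296628251199894679 + 117756648102527644145 = 67902918406401723325984, q_14 = 41·51632608339204608481 + 3677551134454712574 = 2120614493041843660295 → 67902918406401723325984/2120614493041843660295
APPEND 46: p_15 = 46·67902918406401723325984 + 1653296628251199894679 = 3125187543322730472889943, q_15 = 46·2120614493041843660295 + 51632608339204608481 = 97599899288264012982051 → 3125187543322730472889943/97599899288264012982051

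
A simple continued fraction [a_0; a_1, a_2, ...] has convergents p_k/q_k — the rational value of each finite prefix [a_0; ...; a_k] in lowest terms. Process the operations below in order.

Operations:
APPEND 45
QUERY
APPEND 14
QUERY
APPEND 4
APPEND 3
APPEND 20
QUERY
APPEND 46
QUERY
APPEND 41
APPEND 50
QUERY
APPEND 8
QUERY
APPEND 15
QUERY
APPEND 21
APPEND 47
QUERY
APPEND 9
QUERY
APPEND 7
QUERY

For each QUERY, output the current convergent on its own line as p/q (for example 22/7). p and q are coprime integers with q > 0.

45/1
631/14
169329/3757
7797472/173007
16001081522/355025207
128328517857/2847298700
1940928849377/43064505707
1923669143523755/42681554677416
17353910126068569/385041194015291
123401040026003738/2737969912784453

APPEND 45: p_0 = 45·1 + 0 = 45, q_0 = 45·0 + 1 = 1 → 45/1
APPEND 14: p_1 = 14·45 + 1 = 631, q_1 = 14·1 + 0 = 14 → 631/14
APPEND 4: p_2 = 4·631 + 45 = 2569, q_2 = 4·14 + 1 = 57 → 2569/57
APPEND 3: p_3 = 3·2569 + 631 = 8338, q_3 = 3·57 + 14 = 185 → 8338/185
APPEND 20: p_4 = 20·8338 + 2569 = 169329, q_4 = 20·185 + 57 = 3757 → 169329/3757
APPEND 46: p_5 = 46·169329 + 8338 = 7797472, q_5 = 46·3757 + 185 = 173007 → 7797472/173007
APPEND 41: p_6 = 41·7797472 + 169329 = 319865681, q_6 = 41·173007 + 3757 = 7097044 → 319865681/7097044
APPEND 50: p_7 = 50·319865681 + 7797472 = 16001081522, q_7 = 50·7097044 + 173007 = 355025207 → 16001081522/355025207
APPEND 8: p_8 = 8·16001081522 + 319865681 = 128328517857, q_8 = 8·355025207 + 7097044 = 2847298700 → 128328517857/2847298700
APPEND 15: p_9 = 15·128328517857 + 16001081522 = 1940928849377, q_9 = 15·2847298700 + 355025207 = 43064505707 → 1940928849377/43064505707
APPEND 21: p_10 = 21·1940928849377 + 128328517857 = 40887834354774, q_10 = 21·43064505707 + 2847298700 = 907201918547 → 40887834354774/907201918547
APPEND 47: p_11 = 47·40887834354774 + 1940928849377 = 1923669143523755, q_11 = 47·907201918547 + 43064505707 = 42681554677416 → 1923669143523755/42681554677416
APPEND 9: p_12 = 9·1923669143523755 + 40887834354774 = 17353910126068569, q_12 = 9·42681554677416 + 907201918547 = 385041194015291 → 17353910126068569/385041194015291
APPEND 7: p_13 = 7·17353910126068569 + 1923669143523755 = 123401040026003738, q_13 = 7·385041194015291 + 42681554677416 = 2737969912784453 → 123401040026003738/2737969912784453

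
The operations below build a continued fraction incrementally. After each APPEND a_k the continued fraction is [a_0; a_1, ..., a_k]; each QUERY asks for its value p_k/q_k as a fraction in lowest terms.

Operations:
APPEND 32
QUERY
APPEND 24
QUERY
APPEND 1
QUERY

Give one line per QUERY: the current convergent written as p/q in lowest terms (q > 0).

32/1
769/24
801/25

APPEND 32: p_0 = 32·1 + 0 = 32, q_0 = 32·0 + 1 = 1 → 32/1
APPEND 24: p_1 = 24·32 + 1 = 769, q_1 = 24·1 + 0 = 24 → 769/24
APPEND 1: p_2 = 1·769 + 32 = 801, q_2 = 1·24 + 1 = 25 → 801/25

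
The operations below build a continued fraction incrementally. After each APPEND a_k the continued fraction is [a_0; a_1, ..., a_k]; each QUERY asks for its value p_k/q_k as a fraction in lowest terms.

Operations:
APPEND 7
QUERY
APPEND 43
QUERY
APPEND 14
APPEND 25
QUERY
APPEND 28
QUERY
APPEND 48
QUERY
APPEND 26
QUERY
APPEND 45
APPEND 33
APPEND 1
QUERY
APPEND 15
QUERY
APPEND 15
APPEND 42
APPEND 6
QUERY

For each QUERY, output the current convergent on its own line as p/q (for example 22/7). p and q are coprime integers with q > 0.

APPEND 7: p_0 = 7·1 + 0 = 7, q_0 = 7·0 + 1 = 1 → 7/1
APPEND 43: p_1 = 43·7 + 1 = 302, q_1 = 43·1 + 0 = 43 → 302/43
APPEND 14: p_2 = 14·302 + 7 = 4235, q_2 = 14·43 + 1 = 603 → 4235/603
APPEND 25: p_3 = 25·4235 + 302 = 106177, q_3 = 25·603 + 43 = 15118 → 106177/15118
APPEND 28: p_4 = 28·106177 + 4235 = 2977191, q_4 = 28·15118 + 603 = 423907 → 2977191/423907
APPEND 48: p_5 = 48·2977191 + 106177 = 143011345, q_5 = 48·423907 + 15118 = 20362654 → 143011345/20362654
APPEND 26: p_6 = 26·143011345 + 2977191 = 3721272161, q_6 = 26·20362654 + 423907 = 529852911 → 3721272161/529852911
APPEND 45: p_7 = 45·3721272161 + 143011345 = 167600258590, q_7 = 45·529852911 + 20362654 = 23863743649 → 167600258590/23863743649
APPEND 33: p_8 = 33·167600258590 + 3721272161 = 5534529805631, q_8 = 33·23863743649 + 529852911 = 788033393328 → 5534529805631/788033393328
APPEND 1: p_9 = 1·5534529805631 + 167600258590 = 5702130064221, q_9 = 1·788033393328 + 23863743649 = 811897136977 → 5702130064221/811897136977
APPEND 15: p_10 = 15·5702130064221 + 5534529805631 = 91066480768946, q_10 = 15·811897136977 + 788033393328 = 12966490447983 → 91066480768946/12966490447983
APPEND 15: p_11 = 15·91066480768946 + 5702130064221 = 1371699341598411, q_11 = 15·12966490447983 + 811897136977 = 195309253856722 → 1371699341598411/195309253856722
APPEND 42: p_12 = 42·1371699341598411 + 91066480768946 = 57702438827902208, q_12 = 42·195309253856722 + 12966490447983 = 8215955152430307 → 57702438827902208/8215955152430307
APPEND 6: p_13 = 6·57702438827902208 + 1371699341598411 = 347586332309011659, q_13 = 6·8215955152430307 + 195309253856722 = 49491040168438564 → 347586332309011659/49491040168438564

7/1
302/43
106177/15118
2977191/423907
143011345/20362654
3721272161/529852911
5702130064221/811897136977
91066480768946/12966490447983
347586332309011659/49491040168438564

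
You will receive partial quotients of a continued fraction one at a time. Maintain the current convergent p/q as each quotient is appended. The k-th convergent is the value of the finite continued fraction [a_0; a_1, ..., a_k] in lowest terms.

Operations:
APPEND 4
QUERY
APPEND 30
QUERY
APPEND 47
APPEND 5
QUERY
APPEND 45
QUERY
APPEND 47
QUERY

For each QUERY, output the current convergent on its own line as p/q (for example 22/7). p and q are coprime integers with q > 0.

APPEND 4: p_0 = 4·1 + 0 = 4, q_0 = 4·0 + 1 = 1 → 4/1
APPEND 30: p_1 = 30·4 + 1 = 121, q_1 = 30·1 + 0 = 30 → 121/30
APPEND 47: p_2 = 47·121 + 4 = 5691, q_2 = 47·30 + 1 = 1411 → 5691/1411
APPEND 5: p_3 = 5·5691 + 121 = 28576, q_3 = 5·1411 + 30 = 7085 → 28576/7085
APPEND 45: p_4 = 45·28576 + 5691 = 1291611, q_4 = 45·7085 + 1411 = 320236 → 1291611/320236
APPEND 47: p_5 = 47·1291611 + 28576 = 60734293, q_5 = 47·320236 + 7085 = 15058177 → 60734293/15058177

4/1
121/30
28576/7085
1291611/320236
60734293/15058177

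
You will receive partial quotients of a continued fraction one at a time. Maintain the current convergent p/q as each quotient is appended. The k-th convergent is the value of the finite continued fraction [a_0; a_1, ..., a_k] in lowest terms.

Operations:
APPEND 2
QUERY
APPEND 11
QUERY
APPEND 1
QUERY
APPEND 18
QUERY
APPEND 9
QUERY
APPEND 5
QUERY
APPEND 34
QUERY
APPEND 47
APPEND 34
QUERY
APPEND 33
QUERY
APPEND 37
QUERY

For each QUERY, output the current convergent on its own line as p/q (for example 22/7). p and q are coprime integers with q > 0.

APPEND 2: p_0 = 2·1 + 0 = 2, q_0 = 2·0 + 1 = 1 → 2/1
APPEND 11: p_1 = 11·2 + 1 = 23, q_1 = 11·1 + 0 = 11 → 23/11
APPEND 1: p_2 = 1·23 + 2 = 25, q_2 = 1·11 + 1 = 12 → 25/12
APPEND 18: p_3 = 18·25 + 23 = 473, q_3 = 18·12 + 11 = 227 → 473/227
APPEND 9: p_4 = 9·473 + 25 = 4282, q_4 = 9·227 + 12 = 2055 → 4282/2055
APPEND 5: p_5 = 5·4282 + 473 = 21883, q_5 = 5·2055 + 227 = 10502 → 21883/10502
APPEND 34: p_6 = 34·21883 + 4282 = 748304, q_6 = 34·10502 + 2055 = 359123 → 748304/359123
APPEND 47: p_7 = 47·748304 + 21883 = 35192171, q_7 = 47·359123 + 10502 = 16889283 → 35192171/16889283
APPEND 34: p_8 = 34·35192171 + 748304 = 1197282118, q_8 = 34·16889283 + 359123 = 574594745 → 1197282118/574594745
APPEND 33: p_9 = 33·1197282118 + 35192171 = 39545502065, q_9 = 33·574594745 + 16889283 = 18978515868 → 39545502065/18978515868
APPEND 37: p_10 = 37·39545502065 + 1197282118 = 1464380858523, q_10 = 37·18978515868 + 574594745 = 702779681861 → 1464380858523/702779681861

2/1
23/11
25/12
473/227
4282/2055
21883/10502
748304/359123
1197282118/574594745
39545502065/18978515868
1464380858523/702779681861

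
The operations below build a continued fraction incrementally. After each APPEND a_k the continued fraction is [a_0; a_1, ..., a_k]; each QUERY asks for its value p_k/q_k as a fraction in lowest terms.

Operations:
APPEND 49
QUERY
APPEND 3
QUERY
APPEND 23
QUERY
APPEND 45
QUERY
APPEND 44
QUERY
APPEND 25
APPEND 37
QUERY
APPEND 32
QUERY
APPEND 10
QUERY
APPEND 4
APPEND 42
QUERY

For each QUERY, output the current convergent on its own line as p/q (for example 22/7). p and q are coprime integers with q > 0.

APPEND 49: p_0 = 49·1 + 0 = 49, q_0 = 49·0 + 1 = 1 → 49/1
APPEND 3: p_1 = 3·49 + 1 = 148, q_1 = 3·1 + 0 = 3 → 148/3
APPEND 23: p_2 = 23·148 + 49 = 3453, q_2 = 23·3 + 1 = 70 → 3453/70
APPEND 45: p_3 = 45·3453 + 148 = 155533, q_3 = 45·70 + 3 = 3153 → 155533/3153
APPEND 44: p_4 = 44·155533 + 3453 = 6846905, q_4 = 44·3153 + 70 = 138802 → 6846905/138802
APPEND 25: p_5 = 25·6846905 + 155533 = 171328158, q_5 = 25·138802 + 3153 = 3473203 → 171328158/3473203
APPEND 37: p_6 = 37·171328158 + 6846905 = 6345988751, q_6 = 37·3473203 + 138802 = 128647313 → 6345988751/128647313
APPEND 32: p_7 = 32·6345988751 + 171328158 = 203242968190, q_7 = 32·128647313 + 3473203 = 4120187219 → 203242968190/4120187219
APPEND 10: p_8 = 10·203242968190 + 6345988751 = 2038775670651, q_8 = 10·4120187219 + 128647313 = 41330519503 → 2038775670651/41330519503
APPEND 4: p_9 = 4·2038775670651 + 203242968190 = 8358345650794, q_9 = 4·41330519503 + 4120187219 = 169442265231 → 8358345650794/169442265231
APPEND 42: p_10 = 42·8358345650794 + 2038775670651 = 353089293003999, q_10 = 42·169442265231 + 41330519503 = 7157905659205 → 353089293003999/7157905659205

49/1
148/3
3453/70
155533/3153
6846905/138802
6345988751/128647313
203242968190/4120187219
2038775670651/41330519503
353089293003999/7157905659205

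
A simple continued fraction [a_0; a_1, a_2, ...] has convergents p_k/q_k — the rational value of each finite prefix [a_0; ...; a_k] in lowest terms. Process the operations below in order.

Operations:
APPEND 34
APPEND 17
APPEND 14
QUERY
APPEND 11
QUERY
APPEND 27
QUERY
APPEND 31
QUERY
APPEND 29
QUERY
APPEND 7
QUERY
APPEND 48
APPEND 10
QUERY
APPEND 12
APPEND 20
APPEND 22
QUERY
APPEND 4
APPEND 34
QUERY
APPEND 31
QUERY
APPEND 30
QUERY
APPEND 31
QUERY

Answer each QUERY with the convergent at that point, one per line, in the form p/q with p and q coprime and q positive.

8140/239
90119/2646
2441353/71681
75772062/2224757
2199831151/64589634
15474590119/454352195
7465276158749/219189302135
39999013756768769/1174418162837744
5541541944028777499/162706199427061038
171949610351076573314/5048643116981957569
5164029852476325976919/151621999708885788108
160256875037117181857803/4705330634092441388917

APPEND 34: p_0 = 34·1 + 0 = 34, q_0 = 34·0 + 1 = 1 → 34/1
APPEND 17: p_1 = 17·34 + 1 = 579, q_1 = 17·1 + 0 = 17 → 579/17
APPEND 14: p_2 = 14·579 + 34 = 8140, q_2 = 14·17 + 1 = 239 → 8140/239
APPEND 11: p_3 = 11·8140 + 579 = 90119, q_3 = 11·239 + 17 = 2646 → 90119/2646
APPEND 27: p_4 = 27·90119 + 8140 = 2441353, q_4 = 27·2646 + 239 = 71681 → 2441353/71681
APPEND 31: p_5 = 31·2441353 + 90119 = 75772062, q_5 = 31·71681 + 2646 = 2224757 → 75772062/2224757
APPEND 29: p_6 = 29·75772062 + 2441353 = 2199831151, q_6 = 29·2224757 + 71681 = 64589634 → 2199831151/64589634
APPEND 7: p_7 = 7·2199831151 + 75772062 = 15474590119, q_7 = 7·64589634 + 2224757 = 454352195 → 15474590119/454352195
APPEND 48: p_8 = 48·15474590119 + 2199831151 = 744980156863, q_8 = 48·454352195 + 64589634 = 21873494994 → 744980156863/21873494994
APPEND 10: p_9 = 10·744980156863 + 15474590119 = 7465276158749, q_9 = 10·21873494994 + 454352195 = 219189302135 → 7465276158749/219189302135
APPEND 12: p_10 = 12·7465276158749 + 744980156863 = 90328294061851, q_10 = 12·219189302135 + 21873494994 = 2652145120614 → 90328294061851/2652145120614
APPEND 20: p_11 = 20·90328294061851 + 7465276158749 = 1814031157395769, q_11 = 20·2652145120614 + 219189302135 = 53262091714415 → 1814031157395769/53262091714415
APPEND 22: p_12 = 22·1814031157395769 + 90328294061851 = 39999013756768769, q_12 = 22·53262091714415 + 2652145120614 = 1174418162837744 → 39999013756768769/1174418162837744
APPEND 4: p_13 = 4·39999013756768769 + 1814031157395769 = 161810086184470845, q_13 = 4·1174418162837744 + 53262091714415 = 4750934743065391 → 161810086184470845/4750934743065391
APPEND 34: p_14 = 34·161810086184470845 + 39999013756768769 = 5541541944028777499, q_14 = 34·4750934743065391 + 1174418162837744 = 162706199427061038 → 5541541944028777499/162706199427061038
APPEND 31: p_15 = 31·5541541944028777499 + 161810086184470845 = 171949610351076573314, q_15 = 31·162706199427061038 + 4750934743065391 = 5048643116981957569 → 171949610351076573314/5048643116981957569
APPEND 30: p_16 = 30·171949610351076573314 + 5541541944028777499 = 5164029852476325976919, q_16 = 30·5048643116981957569 + 162706199427061038 = 151621999708885788108 → 5164029852476325976919/151621999708885788108
APPEND 31: p_17 = 31·5164029852476325976919 + 171949610351076573314 = 160256875037117181857803, q_17 = 31·151621999708885788108 + 5048643116981957569 = 4705330634092441388917 → 160256875037117181857803/4705330634092441388917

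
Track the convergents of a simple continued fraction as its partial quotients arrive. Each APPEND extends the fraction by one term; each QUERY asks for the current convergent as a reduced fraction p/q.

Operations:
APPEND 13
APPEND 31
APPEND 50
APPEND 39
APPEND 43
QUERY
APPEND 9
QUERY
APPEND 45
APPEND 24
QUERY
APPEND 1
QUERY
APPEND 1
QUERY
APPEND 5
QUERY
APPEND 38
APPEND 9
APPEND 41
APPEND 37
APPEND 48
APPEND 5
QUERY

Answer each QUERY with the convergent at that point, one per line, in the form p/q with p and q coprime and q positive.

APPEND 13: p_0 = 13·1 + 0 = 13, q_0 = 13·0 + 1 = 1 → 13/1
APPEND 31: p_1 = 31·13 + 1 = 404, q_1 = 31·1 + 0 = 31 → 404/31
APPEND 50: p_2 = 50·404 + 13 = 20213, q_2 = 50·31 + 1 = 1551 → 20213/1551
APPEND 39: p_3 = 39·20213 + 404 = 788711, q_3 = 39·1551 + 31 = 60520 → 788711/60520
APPEND 43: p_4 = 43·788711 + 20213 = 33934786, q_4 = 43·60520 + 1551 = 2603911 → 33934786/2603911
APPEND 9: p_5 = 9·33934786 + 788711 = 306201785, q_5 = 9·2603911 + 60520 = 23495719 → 306201785/23495719
APPEND 45: p_6 = 45·306201785 + 33934786 = 13813015111, q_6 = 45·23495719 + 2603911 = 1059911266 → 13813015111/1059911266
APPEND 24: p_7 = 24·13813015111 + 306201785 = 331818564449, q_7 = 24·1059911266 + 23495719 = 25461366103 → 331818564449/25461366103
APPEND 1: p_8 = 1·331818564449 + 13813015111 = 345631579560, q_8 = 1·25461366103 + 1059911266 = 26521277369 → 345631579560/26521277369
APPEND 1: p_9 = 1·345631579560 + 331818564449 = 677450144009, q_9 = 1·26521277369 + 25461366103 = 51982643472 → 677450144009/51982643472
APPEND 5: p_10 = 5·677450144009 + 345631579560 = 3732882299605, q_10 = 5·51982643472 + 26521277369 = 286434494729 → 3732882299605/286434494729
APPEND 38: p_11 = 38·3732882299605 + 677450144009 = 142526977528999, q_11 = 38·286434494729 + 51982643472 = 10936493443174 → 142526977528999/10936493443174
APPEND 9: p_12 = 9·142526977528999 + 3732882299605 = 1286475680060596, q_12 = 9·10936493443174 + 286434494729 = 98714875483295 → 1286475680060596/98714875483295
APPEND 41: p_13 = 41·1286475680060596 + 142526977528999 = 52888029860013435, q_13 = 41·98714875483295 + 10936493443174 = 4058246388258269 → 52888029860013435/4058246388258269
APPEND 37: p_14 = 37·52888029860013435 + 1286475680060596 = 1958143580500557691, q_14 = 37·4058246388258269 + 98714875483295 = 150253831241039248 → 1958143580500557691/150253831241039248
APPEND 48: p_15 = 48·1958143580500557691 + 52888029860013435 = 94043779893886782603, q_15 = 48·150253831241039248 + 4058246388258269 = 7216242145958142173 → 94043779893886782603/7216242145958142173
APPEND 5: p_16 = 5·94043779893886782603 + 1958143580500557691 = 472177043049934470706, q_16 = 5·7216242145958142173 + 150253831241039248 = 36231464561031750113 → 472177043049934470706/36231464561031750113

33934786/2603911
306201785/23495719
331818564449/25461366103
345631579560/26521277369
677450144009/51982643472
3732882299605/286434494729
472177043049934470706/36231464561031750113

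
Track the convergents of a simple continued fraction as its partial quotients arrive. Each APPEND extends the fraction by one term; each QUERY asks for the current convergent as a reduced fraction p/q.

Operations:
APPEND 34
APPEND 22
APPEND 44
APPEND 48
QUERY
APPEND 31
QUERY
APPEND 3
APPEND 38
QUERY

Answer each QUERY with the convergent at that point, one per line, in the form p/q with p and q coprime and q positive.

APPEND 34: p_0 = 34·1 + 0 = 34, q_0 = 34·0 + 1 = 1 → 34/1
APPEND 22: p_1 = 22·34 + 1 = 749, q_1 = 22·1 + 0 = 22 → 749/22
APPEND 44: p_2 = 44·749 + 34 = 32990, q_2 = 44·22 + 1 = 969 → 32990/969
APPEND 48: p_3 = 48·32990 + 749 = 1584269, q_3 = 48·969 + 22 = 46534 → 1584269/46534
APPEND 31: p_4 = 31·1584269 + 32990 = 49145329, q_4 = 31·46534 + 969 = 1443523 → 49145329/1443523
APPEND 3: p_5 = 3·49145329 + 1584269 = 149020256, q_5 = 3·1443523 + 46534 = 4377103 → 149020256/4377103
APPEND 38: p_6 = 38·149020256 + 49145329 = 5711915057, q_6 = 38·4377103 + 1443523 = 167773437 → 5711915057/167773437

1584269/46534
49145329/1443523
5711915057/167773437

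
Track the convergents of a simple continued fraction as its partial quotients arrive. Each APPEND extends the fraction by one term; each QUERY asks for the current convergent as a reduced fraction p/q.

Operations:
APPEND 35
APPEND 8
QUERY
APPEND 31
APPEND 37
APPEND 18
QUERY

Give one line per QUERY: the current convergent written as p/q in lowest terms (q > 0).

281/8
5838640/166227

APPEND 35: p_0 = 35·1 + 0 = 35, q_0 = 35·0 + 1 = 1 → 35/1
APPEND 8: p_1 = 8·35 + 1 = 281, q_1 = 8·1 + 0 = 8 → 281/8
APPEND 31: p_2 = 31·281 + 35 = 8746, q_2 = 31·8 + 1 = 249 → 8746/249
APPEND 37: p_3 = 37·8746 + 281 = 323883, q_3 = 37·249 + 8 = 9221 → 323883/9221
APPEND 18: p_4 = 18·323883 + 8746 = 5838640, q_4 = 18·9221 + 249 = 166227 → 5838640/166227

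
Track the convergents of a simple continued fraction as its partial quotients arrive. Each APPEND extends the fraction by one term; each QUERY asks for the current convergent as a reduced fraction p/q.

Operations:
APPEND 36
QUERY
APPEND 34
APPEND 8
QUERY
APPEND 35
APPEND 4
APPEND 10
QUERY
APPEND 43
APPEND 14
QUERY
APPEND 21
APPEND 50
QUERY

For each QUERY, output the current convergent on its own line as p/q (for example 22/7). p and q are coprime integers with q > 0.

APPEND 36: p_0 = 36·1 + 0 = 36, q_0 = 36·0 + 1 = 1 → 36/1
APPEND 34: p_1 = 34·36 + 1 = 1225, q_1 = 34·1 + 0 = 34 → 1225/34
APPEND 8: p_2 = 8·1225 + 36 = 9836, q_2 = 8·34 + 1 = 273 → 9836/273
APPEND 35: p_3 = 35·9836 + 1225 = 345485, q_3 = 35·273 + 34 = 9589 → 345485/9589
APPEND 4: p_4 = 4·345485 + 9836 = 1391776, q_4 = 4·9589 + 273 = 38629 → 1391776/38629
APPEND 10: p_5 = 10·1391776 + 345485 = 14263245, q_5 = 10·38629 + 9589 = 395879 → 14263245/395879
APPEND 43: p_6 = 43·14263245 + 1391776 = 614711311, q_6 = 43·395879 + 38629 = 17061426 → 614711311/17061426
APPEND 14: p_7 = 14·614711311 + 14263245 = 8620221599, q_7 = 14·17061426 + 395879 = 239255843 → 8620221599/239255843
APPEND 21: p_8 = 21·8620221599 + 614711311 = 181639364890, q_8 = 21·239255843 + 17061426 = 5041434129 → 181639364890/5041434129
APPEND 50: p_9 = 50·181639364890 + 8620221599 = 9090588466099, q_9 = 50·5041434129 + 239255843 = 252310962293 → 9090588466099/252310962293

36/1
9836/273
14263245/395879
8620221599/239255843
9090588466099/252310962293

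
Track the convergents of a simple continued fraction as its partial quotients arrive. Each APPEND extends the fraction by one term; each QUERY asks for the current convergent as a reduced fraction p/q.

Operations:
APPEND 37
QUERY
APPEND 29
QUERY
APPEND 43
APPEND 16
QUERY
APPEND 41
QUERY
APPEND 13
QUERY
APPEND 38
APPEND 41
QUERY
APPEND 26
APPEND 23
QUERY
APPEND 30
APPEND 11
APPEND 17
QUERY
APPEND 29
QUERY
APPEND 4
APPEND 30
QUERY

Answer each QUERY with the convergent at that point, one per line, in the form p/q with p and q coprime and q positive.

37/1
1074/29
740578/19997
30409917/821125
396069499/10694622
618719155538/16706581823
370959638337479/10016608497480
2101545808544953699/56745692598946252
61067793207663406357/1648945365343892937
7452249352383620780167/201224759984579432937

APPEND 37: p_0 = 37·1 + 0 = 37, q_0 = 37·0 + 1 = 1 → 37/1
APPEND 29: p_1 = 29·37 + 1 = 1074, q_1 = 29·1 + 0 = 29 → 1074/29
APPEND 43: p_2 = 43·1074 + 37 = 46219, q_2 = 43·29 + 1 = 1248 → 46219/1248
APPEND 16: p_3 = 16·46219 + 1074 = 740578, q_3 = 16·1248 + 29 = 19997 → 740578/19997
APPEND 41: p_4 = 41·740578 + 46219 = 30409917, q_4 = 41·19997 + 1248 = 821125 → 30409917/821125
APPEND 13: p_5 = 13·30409917 + 740578 = 396069499, q_5 = 13·821125 + 19997 = 10694622 → 396069499/10694622
APPEND 38: p_6 = 38·396069499 + 30409917 = 15081050879, q_6 = 38·10694622 + 821125 = 407216761 → 15081050879/407216761
APPEND 41: p_7 = 41·15081050879 + 396069499 = 618719155538, q_7 = 41·407216761 + 10694622 = 16706581823 → 618719155538/16706581823
APPEND 26: p_8 = 26·618719155538 + 15081050879 = 16101779094867, q_8 = 26·16706581823 + 407216761 = 434778344159 → 16101779094867/434778344159
APPEND 23: p_9 = 23·16101779094867 + 618719155538 = 370959638337479, q_9 = 23·434778344159 + 16706581823 = 10016608497480 → 370959638337479/10016608497480
APPEND 30: p_10 = 30·370959638337479 + 16101779094867 = 11144890929219237, q_10 = 30·10016608497480 + 434778344159 = 300933033268559 → 11144890929219237/300933033268559
APPEND 11: p_11 = 11·11144890929219237 + 370959638337479 = 122964759859749086, q_11 = 11·300933033268559 + 10016608497480 = 3320279974451629 → 122964759859749086/3320279974451629
APPEND 17: p_12 = 17·122964759859749086 + 11144890929219237 = 2101545808544953699, q_12 = 17·3320279974451629 + 300933033268559 = 56745692598946252 → 2101545808544953699/56745692598946252
APPEND 29: p_13 = 29·2101545808544953699 + 122964759859749086 = 61067793207663406357, q_13 = 29·56745692598946252 + 3320279974451629 = 1648945365343892937 → 61067793207663406357/1648945365343892937
APPEND 4: p_14 = 4·61067793207663406357 + 2101545808544953699 = 246372718639198579127, q_14 = 4·1648945365343892937 + 56745692598946252 = 6652527153974518000 → 246372718639198579127/6652527153974518000
APPEND 30: p_15 = 30·246372718639198579127 + 61067793207663406357 = 7452249352383620780167, q_15 = 30·6652527153974518000 + 1648945365343892937 = 201224759984579432937 → 7452249352383620780167/201224759984579432937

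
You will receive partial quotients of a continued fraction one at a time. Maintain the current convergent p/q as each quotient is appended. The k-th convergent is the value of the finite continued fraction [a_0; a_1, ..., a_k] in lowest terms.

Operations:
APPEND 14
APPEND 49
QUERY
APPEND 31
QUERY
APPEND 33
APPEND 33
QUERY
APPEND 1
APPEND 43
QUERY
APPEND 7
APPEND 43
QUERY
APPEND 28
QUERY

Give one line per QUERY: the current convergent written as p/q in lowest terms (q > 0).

APPEND 14: p_0 = 14·1 + 0 = 14, q_0 = 14·0 + 1 = 1 → 14/1
APPEND 49: p_1 = 49·14 + 1 = 687, q_1 = 49·1 + 0 = 49 → 687/49
APPEND 31: p_2 = 31·687 + 14 = 21311, q_2 = 31·49 + 1 = 1520 → 21311/1520
APPEND 33: p_3 = 33·21311 + 687 = 703950, q_3 = 33·1520 + 49 = 50209 → 703950/50209
APPEND 33: p_4 = 33·703950 + 21311 = 23251661, q_4 = 33·50209 + 1520 = 1658417 → 23251661/1658417
APPEND 1: p_5 = 1·23251661 + 703950 = 23955611, q_5 = 1·1658417 + 50209 = 1708626 → 23955611/1708626
APPEND 43: p_6 = 43·23955611 + 23251661 = 1053342934, q_6 = 43·1708626 + 1658417 = 75129335 → 1053342934/75129335
APPEND 7: p_7 = 7·1053342934 + 23955611 = 7397356149, q_7 = 7·75129335 + 1708626 = 527613971 → 7397356149/527613971
APPEND 43: p_8 = 43·7397356149 + 1053342934 = 319139657341, q_8 = 43·527613971 + 75129335 = 22762530088 → 319139657341/22762530088
APPEND 28: p_9 = 28·319139657341 + 7397356149 = 8943307761697, q_9 = 28·22762530088 + 527613971 = 637878456435 → 8943307761697/637878456435

687/49
21311/1520
23251661/1658417
1053342934/75129335
319139657341/22762530088
8943307761697/637878456435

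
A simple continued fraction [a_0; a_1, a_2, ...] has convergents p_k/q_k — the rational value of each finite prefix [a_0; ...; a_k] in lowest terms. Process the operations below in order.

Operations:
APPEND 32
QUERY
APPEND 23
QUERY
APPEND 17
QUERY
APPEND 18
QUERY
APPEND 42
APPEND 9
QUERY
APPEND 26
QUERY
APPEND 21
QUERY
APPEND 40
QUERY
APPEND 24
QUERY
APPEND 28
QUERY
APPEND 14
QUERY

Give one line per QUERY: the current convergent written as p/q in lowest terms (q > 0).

APPEND 32: p_0 = 32·1 + 0 = 32, q_0 = 32·0 + 1 = 1 → 32/1
APPEND 23: p_1 = 23·32 + 1 = 737, q_1 = 23·1 + 0 = 23 → 737/23
APPEND 17: p_2 = 17·737 + 32 = 12561, q_2 = 17·23 + 1 = 392 → 12561/392
APPEND 18: p_3 = 18·12561 + 737 = 226835, q_3 = 18·392 + 23 = 7079 → 226835/7079
APPEND 42: p_4 = 42·226835 + 12561 = 9539631, q_4 = 42·7079 + 392 = 297710 → 9539631/297710
APPEND 9: p_5 = 9·9539631 + 226835 = 86083514, q_5 = 9·297710 + 7079 = 2686469 → 86083514/2686469
APPEND 26: p_6 = 26·86083514 + 9539631 = 2247710995, q_6 = 26·2686469 + 297710 = 70145904 → 2247710995/70145904
APPEND 21: p_7 = 21·2247710995 + 86083514 = 47288014409, q_7 = 21·70145904 + 2686469 = 1475750453 → 47288014409/1475750453
APPEND 40: p_8 = 40·47288014409 + 2247710995 = 1893768287355, q_8 = 40·1475750453 + 70145904 = 59100164024 → 1893768287355/59100164024
APPEND 24: p_9 = 24·1893768287355 + 47288014409 = 45497726910929, q_9 = 24·59100164024 + 1475750453 = 1419879687029 → 45497726910929/1419879687029
APPEND 28: p_10 = 28·45497726910929 + 1893768287355 = 1275830121793367, q_10 = 28·1419879687029 + 59100164024 = 39815731400836 → 1275830121793367/39815731400836
APPEND 14: p_11 = 14·1275830121793367 + 45497726910929 = 17907119432018067, q_11 = 14·39815731400836 + 1419879687029 = 558840119298733 → 17907119432018067/558840119298733

32/1
737/23
12561/392
226835/7079
86083514/2686469
2247710995/70145904
47288014409/1475750453
1893768287355/59100164024
45497726910929/1419879687029
1275830121793367/39815731400836
17907119432018067/558840119298733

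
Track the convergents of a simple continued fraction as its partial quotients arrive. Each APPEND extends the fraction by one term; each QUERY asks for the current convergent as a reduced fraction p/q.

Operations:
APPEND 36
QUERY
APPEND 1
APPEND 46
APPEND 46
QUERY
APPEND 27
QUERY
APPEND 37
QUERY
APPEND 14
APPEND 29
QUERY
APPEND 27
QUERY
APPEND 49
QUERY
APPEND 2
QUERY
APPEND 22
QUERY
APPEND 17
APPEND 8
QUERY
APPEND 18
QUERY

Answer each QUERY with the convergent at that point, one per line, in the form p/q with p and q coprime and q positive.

APPEND 36: p_0 = 36·1 + 0 = 36, q_0 = 36·0 + 1 = 1 → 36/1
APPEND 1: p_1 = 1·36 + 1 = 37, q_1 = 1·1 + 0 = 1 → 37/1
APPEND 46: p_2 = 46·37 + 36 = 1738, q_2 = 46·1 + 1 = 47 → 1738/47
APPEND 46: p_3 = 46·1738 + 37 = 79985, q_3 = 46·47 + 1 = 2163 → 79985/2163
APPEND 27: p_4 = 27·79985 + 1738 = 2161333, q_4 = 27·2163 + 47 = 58448 → 2161333/58448
APPEND 37: p_5 = 37·2161333 + 79985 = 80049306, q_5 = 37·58448 + 2163 = 2164739 → 80049306/2164739
APPEND 14: p_6 = 14·80049306 + 2161333 = 1122851617, q_6 = 14·2164739 + 58448 = 30364794 → 1122851617/30364794
APPEND 29: p_7 = 29·1122851617 + 80049306 = 32642746199, q_7 = 29·30364794 + 2164739 = 882743765 → 32642746199/882743765
APPEND 27: p_8 = 27·32642746199 + 1122851617 = 882476998990, q_8 = 27·882743765 + 30364794 = 23864446449 → 882476998990/23864446449
APPEND 49: p_9 = 49·882476998990 + 32642746199 = 43274015696709, q_9 = 49·23864446449 + 882743765 = 1170240619766 → 43274015696709/1170240619766
APPEND 2: p_10 = 2·43274015696709 + 882476998990 = 87430508392408, q_10 = 2·1170240619766 + 23864446449 = 2364345685981 → 87430508392408/2364345685981
APPEND 22: p_11 = 22·87430508392408 + 43274015696709 = 1966745200329685, q_11 = 22·2364345685981 + 1170240619766 = 53185845711348 → 1966745200329685/53185845711348
APPEND 17: p_12 = 17·1966745200329685 + 87430508392408 = 33522098913997053, q_12 = 17·53185845711348 + 2364345685981 = 906523722778897 → 33522098913997053/906523722778897
APPEND 8: p_13 = 8·33522098913997053 + 1966745200329685 = 270143536512306109, q_13 = 8·906523722778897 + 53185845711348 = 7305375627942524 → 270143536512306109/7305375627942524
APPEND 18: p_14 = 18·270143536512306109 + 33522098913997053 = 4896105756135507015, q_14 = 18·7305375627942524 + 906523722778897 = 132403285025744329 → 4896105756135507015/132403285025744329

36/1
79985/2163
2161333/58448
80049306/2164739
32642746199/882743765
882476998990/23864446449
43274015696709/1170240619766
87430508392408/2364345685981
1966745200329685/53185845711348
270143536512306109/7305375627942524
4896105756135507015/132403285025744329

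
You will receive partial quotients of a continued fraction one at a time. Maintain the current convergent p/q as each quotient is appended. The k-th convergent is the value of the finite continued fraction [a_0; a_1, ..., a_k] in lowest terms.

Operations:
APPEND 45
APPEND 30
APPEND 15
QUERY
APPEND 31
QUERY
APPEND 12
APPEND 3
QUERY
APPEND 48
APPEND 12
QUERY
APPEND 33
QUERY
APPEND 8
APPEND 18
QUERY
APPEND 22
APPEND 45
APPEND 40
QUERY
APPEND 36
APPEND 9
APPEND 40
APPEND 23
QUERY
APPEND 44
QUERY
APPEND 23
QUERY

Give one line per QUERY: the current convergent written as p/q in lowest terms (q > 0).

20310/451
630961/14011
23406487/519760
13596645103/301924516
449820391617/9988626091
65468696396319/1453785424483
2603124936231052417/57804497396617190
781876388299008641523609/17362198418852577987566
34436518901996228300108932/764690791253791737908257
792821811134212259544029045/17605250397256062549877477

APPEND 45: p_0 = 45·1 + 0 = 45, q_0 = 45·0 + 1 = 1 → 45/1
APPEND 30: p_1 = 30·45 + 1 = 1351, q_1 = 30·1 + 0 = 30 → 1351/30
APPEND 15: p_2 = 15·1351 + 45 = 20310, q_2 = 15·30 + 1 = 451 → 20310/451
APPEND 31: p_3 = 31·20310 + 1351 = 630961, q_3 = 31·451 + 30 = 14011 → 630961/14011
APPEND 12: p_4 = 12·630961 + 20310 = 7591842, q_4 = 12·14011 + 451 = 168583 → 7591842/168583
APPEND 3: p_5 = 3·7591842 + 630961 = 23406487, q_5 = 3·168583 + 14011 = 519760 → 23406487/519760
APPEND 48: p_6 = 48·23406487 + 7591842 = 1131103218, q_6 = 48·519760 + 168583 = 25117063 → 1131103218/25117063
APPEND 12: p_7 = 12·1131103218 + 23406487 = 13596645103, q_7 = 12·25117063 + 519760 = 301924516 → 13596645103/301924516
APPEND 33: p_8 = 33·13596645103 + 1131103218 = 449820391617, q_8 = 33·301924516 + 25117063 = 9988626091 → 449820391617/9988626091
APPEND 8: p_9 = 8·449820391617 + 13596645103 = 3612159778039, q_9 = 8·9988626091 + 301924516 = 80210933244 → 3612159778039/80210933244
APPEND 18: p_10 = 18·3612159778039 + 449820391617 = 65468696396319, q_10 = 18·80210933244 + 9988626091 = 1453785424483 → 65468696396319/1453785424483
APPEND 22: p_11 = 22·65468696396319 + 3612159778039 = 1443923480497057, q_11 = 22·1453785424483 + 80210933244 = 32063490271870 → 1443923480497057/32063490271870
APPEND 45: p_12 = 45·1443923480497057 + 65468696396319 = 65042025318763884, q_12 = 45·32063490271870 + 1453785424483 = 1444310847658633 → 65042025318763884/1444310847658633
APPEND 40: p_13 = 40·65042025318763884 + 1443923480497057 = 2603124936231052417, q_13 = 40·1444310847658633 + 32063490271870 = 57804497396617190 → 2603124936231052417/57804497396617190
APPEND 36: p_14 = 36·2603124936231052417 + 65042025318763884 = 93777539729636650896, q_14 = 36·57804497396617190 + 1444310847658633 = 2082406217125877473 → 93777539729636650896/2082406217125877473
APPEND 9: p_15 = 9·93777539729636650896 + 2603124936231052417 = 846600982502960910481, q_15 = 9·2082406217125877473 + 57804497396617190 = 18799460451529514447 → 846600982502960910481/18799460451529514447
APPEND 40: p_16 = 40·846600982502960910481 + 93777539729636650896 = 33957816839848073070136, q_16 = 40·18799460451529514447 + 2082406217125877473 = 754060824278306455353 → 33957816839848073070136/754060824278306455353
APPEND 23: p_17 = 23·33957816839848073070136 + 846600982502960910481 = 781876388299008641523609, q_17 = 23·754060824278306455353 + 18799460451529514447 = 17362198418852577987566 → 781876388299008641523609/17362198418852577987566
APPEND 44: p_18 = 44·781876388299008641523609 + 33957816839848073070136 = 34436518901996228300108932, q_18 = 44·17362198418852577987566 + 754060824278306455353 = 764690791253791737908257 → 34436518901996228300108932/764690791253791737908257
APPEND 23: p_19 = 23·34436518901996228300108932 + 781876388299008641523609 = 792821811134212259544029045, q_19 = 23·764690791253791737908257 + 17362198418852577987566 = 17605250397256062549877477 → 792821811134212259544029045/17605250397256062549877477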